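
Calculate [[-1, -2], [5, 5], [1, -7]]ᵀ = [[-1, 5, 1], [-2, 5, -7]]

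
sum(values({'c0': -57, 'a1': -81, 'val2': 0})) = -138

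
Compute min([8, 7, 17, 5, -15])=-15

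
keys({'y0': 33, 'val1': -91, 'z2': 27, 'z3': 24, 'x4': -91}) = ['y0', 'val1', 'z2', 'z3', 'x4']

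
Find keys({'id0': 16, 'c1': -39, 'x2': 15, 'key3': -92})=['id0', 'c1', 'x2', 'key3']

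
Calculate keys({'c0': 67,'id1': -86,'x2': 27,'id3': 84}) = ['c0', 'id1', 'x2', 'id3']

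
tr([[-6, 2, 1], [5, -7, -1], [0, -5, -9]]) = diagonal: (-6) + (-7) + (-9)
= -22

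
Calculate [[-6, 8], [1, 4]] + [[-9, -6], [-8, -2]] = [[-15, 2], [-7, 2]]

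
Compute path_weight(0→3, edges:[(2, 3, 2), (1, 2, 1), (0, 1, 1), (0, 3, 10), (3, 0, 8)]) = w(0→3)=10
= 10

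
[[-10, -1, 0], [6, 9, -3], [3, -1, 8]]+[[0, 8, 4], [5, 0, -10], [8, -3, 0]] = [[-10, 7, 4], [11, 9, -13], [11, -4, 8]]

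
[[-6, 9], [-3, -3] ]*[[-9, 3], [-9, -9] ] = [[-27, -99], [54, 18]]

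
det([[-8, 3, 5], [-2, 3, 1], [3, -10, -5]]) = (1)*(-8)*det([[3, 1], [-10, -5]]) + (-1)*(3)*det([[-2, 1], [3, -5]]) + (1)*(5)*det([[-2, 3], [3, -10]])
= 40 + -21 + 55
= 74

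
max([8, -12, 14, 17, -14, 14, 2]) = 17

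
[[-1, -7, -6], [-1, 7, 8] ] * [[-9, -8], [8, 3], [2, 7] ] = C[0][0] = (-1)*(-9) + (-7)*(8) + (-6)*(2) = -59
C[0][1] = (-1)*(-8) + (-7)*(3) + (-6)*(7) = -55
C[1][0] = (-1)*(-9) + (7)*(8) + (8)*(2) = 81
C[1][1] = (-1)*(-8) + (7)*(3) + (8)*(7) = 85
= [[-59, -55], [81, 85]]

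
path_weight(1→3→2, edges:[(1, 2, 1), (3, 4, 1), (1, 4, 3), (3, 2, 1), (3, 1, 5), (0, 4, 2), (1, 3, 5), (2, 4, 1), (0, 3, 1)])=6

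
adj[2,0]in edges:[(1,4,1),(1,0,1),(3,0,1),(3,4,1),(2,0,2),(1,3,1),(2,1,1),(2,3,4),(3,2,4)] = 2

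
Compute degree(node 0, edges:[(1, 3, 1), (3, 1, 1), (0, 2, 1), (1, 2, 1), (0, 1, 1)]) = 2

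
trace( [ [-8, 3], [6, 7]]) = -1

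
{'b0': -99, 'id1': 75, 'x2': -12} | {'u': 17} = {'b0': -99, 'id1': 75, 'x2': -12, 'u': 17}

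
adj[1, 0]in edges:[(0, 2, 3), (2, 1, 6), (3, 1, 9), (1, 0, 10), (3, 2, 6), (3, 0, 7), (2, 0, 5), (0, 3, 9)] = 10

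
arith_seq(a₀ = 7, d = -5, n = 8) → [7, 2, -3, -8, -13, -18, -23, -28]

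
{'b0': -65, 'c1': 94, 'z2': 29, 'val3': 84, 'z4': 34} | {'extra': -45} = {'b0': -65, 'c1': 94, 'z2': 29, 'val3': 84, 'z4': 34, 'extra': -45}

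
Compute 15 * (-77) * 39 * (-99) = 4459455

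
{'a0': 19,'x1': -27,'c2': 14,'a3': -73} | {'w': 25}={'a0': 19, 'x1': -27, 'c2': 14, 'a3': -73, 'w': 25}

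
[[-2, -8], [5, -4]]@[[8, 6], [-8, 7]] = C[0][0] = (-2)*(8) + (-8)*(-8) = 48
C[0][1] = (-2)*(6) + (-8)*(7) = -68
C[1][0] = (5)*(8) + (-4)*(-8) = 72
C[1][1] = (5)*(6) + (-4)*(7) = 2
= [[48, -68], [72, 2]]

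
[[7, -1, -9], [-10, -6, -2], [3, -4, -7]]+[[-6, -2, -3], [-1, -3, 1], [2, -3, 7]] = [[1, -3, -12], [-11, -9, -1], [5, -7, 0]]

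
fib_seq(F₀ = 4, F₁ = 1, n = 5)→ F_2 = F_1 + F_0 = 5
F_3 = F_2 + F_1 = 6
F_4 = F_3 + F_2 = 11
= [4, 1, 5, 6, 11]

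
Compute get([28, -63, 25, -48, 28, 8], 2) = 25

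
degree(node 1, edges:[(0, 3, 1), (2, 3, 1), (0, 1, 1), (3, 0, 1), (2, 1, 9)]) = incident: (0,1), (2,1)
= 2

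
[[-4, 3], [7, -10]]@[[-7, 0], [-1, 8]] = C[0][0] = (-4)*(-7) + (3)*(-1) = 25
C[0][1] = (-4)*(0) + (3)*(8) = 24
C[1][0] = (7)*(-7) + (-10)*(-1) = -39
C[1][1] = (7)*(0) + (-10)*(8) = -80
= [[25, 24], [-39, -80]]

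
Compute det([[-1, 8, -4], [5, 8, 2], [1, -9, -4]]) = (1)*(-1)*det([[8, 2], [-9, -4]]) + (-1)*(8)*det([[5, 2], [1, -4]]) + (1)*(-4)*det([[5, 8], [1, -9]])
= 14 + 176 + 212
= 402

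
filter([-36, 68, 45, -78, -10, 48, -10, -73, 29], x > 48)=keep x where x > 48: -36✗, 68✓, 45✗, -78✗, -10✗, 48✗, -10✗, -73✗, 29✗
= [68]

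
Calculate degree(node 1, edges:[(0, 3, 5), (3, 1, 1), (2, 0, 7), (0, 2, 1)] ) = 1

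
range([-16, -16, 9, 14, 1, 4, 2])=30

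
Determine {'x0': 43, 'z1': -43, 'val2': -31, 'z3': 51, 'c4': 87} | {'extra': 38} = {'x0': 43, 'z1': -43, 'val2': -31, 'z3': 51, 'c4': 87, 'extra': 38}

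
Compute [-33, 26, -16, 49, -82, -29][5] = -29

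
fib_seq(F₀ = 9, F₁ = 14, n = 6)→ F_2 = F_1 + F_0 = 23
F_3 = F_2 + F_1 = 37
F_4 = F_3 + F_2 = 60
...
= [9, 14, 23, 37, 60, 97]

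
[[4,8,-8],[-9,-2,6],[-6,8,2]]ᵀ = [[4, -9, -6], [8, -2, 8], [-8, 6, 2]]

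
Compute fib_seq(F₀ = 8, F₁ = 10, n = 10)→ F_2 = F_1 + F_0 = 18
F_3 = F_2 + F_1 = 28
F_4 = F_3 + F_2 = 46
...
= [8, 10, 18, 28, 46, 74, 120, 194, 314, 508]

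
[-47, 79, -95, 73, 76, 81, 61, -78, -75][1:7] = [79, -95, 73, 76, 81, 61]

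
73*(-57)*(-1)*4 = 16644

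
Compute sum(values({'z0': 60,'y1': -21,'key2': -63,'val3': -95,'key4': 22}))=-97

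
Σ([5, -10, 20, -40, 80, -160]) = -105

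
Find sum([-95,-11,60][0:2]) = -106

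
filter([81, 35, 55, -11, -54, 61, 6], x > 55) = [81, 61]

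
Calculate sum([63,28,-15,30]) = 106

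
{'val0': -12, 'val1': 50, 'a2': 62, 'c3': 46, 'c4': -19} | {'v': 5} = {'val0': -12, 'val1': 50, 'a2': 62, 'c3': 46, 'c4': -19, 'v': 5}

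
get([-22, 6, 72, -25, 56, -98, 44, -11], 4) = 56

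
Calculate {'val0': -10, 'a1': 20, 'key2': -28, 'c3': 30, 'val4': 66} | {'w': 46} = {'val0': -10, 'a1': 20, 'key2': -28, 'c3': 30, 'val4': 66, 'w': 46}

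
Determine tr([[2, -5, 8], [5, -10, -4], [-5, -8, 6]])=diagonal: 2 + (-10) + 6
= -2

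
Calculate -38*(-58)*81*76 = 13567824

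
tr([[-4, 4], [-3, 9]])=5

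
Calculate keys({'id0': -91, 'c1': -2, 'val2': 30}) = ['id0', 'c1', 'val2']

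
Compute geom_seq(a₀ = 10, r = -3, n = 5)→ a_0 = 10*(-3)^0 = 10
a_1 = 10*(-3)^1 = -30
a_2 = 10*(-3)^2 = 90
...
= [10, -30, 90, -270, 810]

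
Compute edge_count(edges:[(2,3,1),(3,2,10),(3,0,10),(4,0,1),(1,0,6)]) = 5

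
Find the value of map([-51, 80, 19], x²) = [2601, 6400, 361]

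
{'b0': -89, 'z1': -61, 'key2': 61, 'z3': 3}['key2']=61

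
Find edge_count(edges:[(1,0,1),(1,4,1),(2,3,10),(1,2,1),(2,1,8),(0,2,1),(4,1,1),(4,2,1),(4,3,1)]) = 9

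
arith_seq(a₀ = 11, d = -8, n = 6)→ [11, 3, -5, -13, -21, -29]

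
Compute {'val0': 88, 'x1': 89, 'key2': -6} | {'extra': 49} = {'val0': 88, 'x1': 89, 'key2': -6, 'extra': 49}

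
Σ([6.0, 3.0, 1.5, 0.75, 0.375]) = 11.625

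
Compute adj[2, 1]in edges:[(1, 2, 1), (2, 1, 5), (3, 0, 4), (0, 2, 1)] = 5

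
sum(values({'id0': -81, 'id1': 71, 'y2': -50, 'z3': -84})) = -144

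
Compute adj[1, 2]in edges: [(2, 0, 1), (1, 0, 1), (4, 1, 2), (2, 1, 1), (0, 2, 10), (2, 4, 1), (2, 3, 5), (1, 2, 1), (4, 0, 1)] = 1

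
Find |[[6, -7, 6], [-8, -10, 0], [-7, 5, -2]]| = (1)*(6)*det([[-10, 0], [5, -2]]) + (-1)*(-7)*det([[-8, 0], [-7, -2]]) + (1)*(6)*det([[-8, -10], [-7, 5]])
= 120 + 112 + -660
= -428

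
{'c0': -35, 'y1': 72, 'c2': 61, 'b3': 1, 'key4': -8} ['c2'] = 61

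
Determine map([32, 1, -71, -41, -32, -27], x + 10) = 32+10=42, 1+10=11, -71+10=-61, -41+10=-31, -32+10=-22, -27+10=-17
= [42, 11, -61, -31, -22, -17]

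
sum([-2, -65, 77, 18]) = 28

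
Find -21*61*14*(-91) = 1631994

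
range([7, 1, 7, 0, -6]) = 13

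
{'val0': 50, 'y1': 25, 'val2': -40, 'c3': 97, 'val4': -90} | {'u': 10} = {'val0': 50, 'y1': 25, 'val2': -40, 'c3': 97, 'val4': -90, 'u': 10}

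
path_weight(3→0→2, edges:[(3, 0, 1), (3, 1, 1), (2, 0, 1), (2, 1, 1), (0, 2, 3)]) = w(3→0)=1 + w(0→2)=3
= 4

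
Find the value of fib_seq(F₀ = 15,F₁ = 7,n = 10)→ F_2 = F_1 + F_0 = 22
F_3 = F_2 + F_1 = 29
F_4 = F_3 + F_2 = 51
...
= [15, 7, 22, 29, 51, 80, 131, 211, 342, 553]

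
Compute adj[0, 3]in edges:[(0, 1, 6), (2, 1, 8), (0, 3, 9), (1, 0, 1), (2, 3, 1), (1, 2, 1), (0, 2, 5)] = 9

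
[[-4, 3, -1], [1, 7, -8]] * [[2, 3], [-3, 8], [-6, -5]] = C[0][0] = (-4)*(2) + (3)*(-3) + (-1)*(-6) = -11
C[0][1] = (-4)*(3) + (3)*(8) + (-1)*(-5) = 17
C[1][0] = (1)*(2) + (7)*(-3) + (-8)*(-6) = 29
C[1][1] = (1)*(3) + (7)*(8) + (-8)*(-5) = 99
= [[-11, 17], [29, 99]]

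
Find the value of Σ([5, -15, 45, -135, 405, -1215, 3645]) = 2735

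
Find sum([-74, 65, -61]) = -70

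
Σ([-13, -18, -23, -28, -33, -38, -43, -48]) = (-13) + (-18) + (-23) + (-28) + (-33) + (-38) + (-43) + (-48)
= -244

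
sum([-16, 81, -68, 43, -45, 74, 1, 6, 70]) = (-16) + 81 + (-68) + 43 + (-45) + 74 + 1 + 6 + 70
= 146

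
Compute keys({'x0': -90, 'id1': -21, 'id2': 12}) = ['x0', 'id1', 'id2']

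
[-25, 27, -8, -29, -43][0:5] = [-25, 27, -8, -29, -43]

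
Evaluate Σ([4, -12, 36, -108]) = -80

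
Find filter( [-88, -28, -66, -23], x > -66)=keep x where x > -66: -88✗, -28✓, -66✗, -23✓
= [-28, -23]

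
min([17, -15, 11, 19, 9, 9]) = -15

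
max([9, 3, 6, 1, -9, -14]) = 9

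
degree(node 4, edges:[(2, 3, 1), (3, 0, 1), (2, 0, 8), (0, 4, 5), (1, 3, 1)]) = incident: (0,4)
= 1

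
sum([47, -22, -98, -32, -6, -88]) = -199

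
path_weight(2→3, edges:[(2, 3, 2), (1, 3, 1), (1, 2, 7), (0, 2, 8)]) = w(2→3)=2
= 2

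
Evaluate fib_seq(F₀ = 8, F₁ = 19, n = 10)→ [8, 19, 27, 46, 73, 119, 192, 311, 503, 814]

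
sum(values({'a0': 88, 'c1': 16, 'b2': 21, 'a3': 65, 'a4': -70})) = 120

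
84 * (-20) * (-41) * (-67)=-4614960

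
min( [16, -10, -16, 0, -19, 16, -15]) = -19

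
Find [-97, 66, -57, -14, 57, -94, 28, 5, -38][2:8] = [-57, -14, 57, -94, 28, 5]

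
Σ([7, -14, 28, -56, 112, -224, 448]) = 301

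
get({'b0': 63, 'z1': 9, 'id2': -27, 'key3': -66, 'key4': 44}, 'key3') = -66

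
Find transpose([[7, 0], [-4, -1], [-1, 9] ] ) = [[7, -4, -1], [0, -1, 9]]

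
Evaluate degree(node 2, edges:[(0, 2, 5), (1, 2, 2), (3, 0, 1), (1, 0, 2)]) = 2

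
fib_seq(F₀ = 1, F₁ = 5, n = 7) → [1, 5, 6, 11, 17, 28, 45]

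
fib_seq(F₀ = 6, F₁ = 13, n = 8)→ [6, 13, 19, 32, 51, 83, 134, 217]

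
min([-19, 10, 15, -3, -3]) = -19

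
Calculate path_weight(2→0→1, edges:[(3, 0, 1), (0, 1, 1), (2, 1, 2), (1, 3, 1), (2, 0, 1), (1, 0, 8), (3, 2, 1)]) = w(2→0)=1 + w(0→1)=1
= 2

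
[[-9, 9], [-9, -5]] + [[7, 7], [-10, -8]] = [[-2, 16], [-19, -13]]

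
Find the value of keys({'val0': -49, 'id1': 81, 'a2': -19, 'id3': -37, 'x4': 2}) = ['val0', 'id1', 'a2', 'id3', 'x4']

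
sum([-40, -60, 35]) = -65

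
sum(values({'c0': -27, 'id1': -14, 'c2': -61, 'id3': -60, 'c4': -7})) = -169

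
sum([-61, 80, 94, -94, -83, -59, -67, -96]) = -286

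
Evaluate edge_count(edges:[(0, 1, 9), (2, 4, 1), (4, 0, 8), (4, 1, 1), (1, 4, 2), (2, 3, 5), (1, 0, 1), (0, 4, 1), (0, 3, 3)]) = 9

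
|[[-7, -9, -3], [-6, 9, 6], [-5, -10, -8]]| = (1)*(-7)*det([[9, 6], [-10, -8]]) + (-1)*(-9)*det([[-6, 6], [-5, -8]]) + (1)*(-3)*det([[-6, 9], [-5, -10]])
= 84 + 702 + -315
= 471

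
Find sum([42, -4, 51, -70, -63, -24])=-68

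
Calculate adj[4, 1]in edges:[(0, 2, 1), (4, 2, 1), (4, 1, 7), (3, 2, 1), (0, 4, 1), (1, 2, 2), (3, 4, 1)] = 7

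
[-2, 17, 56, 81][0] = -2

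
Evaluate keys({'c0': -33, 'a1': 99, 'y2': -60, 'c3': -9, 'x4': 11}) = ['c0', 'a1', 'y2', 'c3', 'x4']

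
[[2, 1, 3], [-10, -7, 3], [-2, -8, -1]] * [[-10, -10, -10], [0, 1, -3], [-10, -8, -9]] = [[-50, -43, -50], [70, 69, 94], [30, 20, 53]]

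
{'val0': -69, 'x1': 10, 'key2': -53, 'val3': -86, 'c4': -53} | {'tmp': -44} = {'val0': -69, 'x1': 10, 'key2': -53, 'val3': -86, 'c4': -53, 'tmp': -44}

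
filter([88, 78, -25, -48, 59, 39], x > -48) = keep x where x > -48: 88✓, 78✓, -25✓, -48✗, 59✓, 39✓
= [88, 78, -25, 59, 39]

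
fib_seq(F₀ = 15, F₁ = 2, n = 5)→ [15, 2, 17, 19, 36]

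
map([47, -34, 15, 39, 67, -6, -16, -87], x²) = (47)²=2209, (-34)²=1156, (15)²=225, (39)²=1521, (67)²=4489, (-6)²=36, (-16)²=256, (-87)²=7569
= [2209, 1156, 225, 1521, 4489, 36, 256, 7569]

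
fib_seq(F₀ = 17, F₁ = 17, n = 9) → [17, 17, 34, 51, 85, 136, 221, 357, 578]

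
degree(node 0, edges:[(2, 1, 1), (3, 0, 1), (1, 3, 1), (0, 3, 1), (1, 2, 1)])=2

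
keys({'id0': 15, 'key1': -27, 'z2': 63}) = ['id0', 'key1', 'z2']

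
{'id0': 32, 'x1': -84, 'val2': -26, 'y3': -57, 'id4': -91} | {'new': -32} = {'id0': 32, 'x1': -84, 'val2': -26, 'y3': -57, 'id4': -91, 'new': -32}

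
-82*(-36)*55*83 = 13475880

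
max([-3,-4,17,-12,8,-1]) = 17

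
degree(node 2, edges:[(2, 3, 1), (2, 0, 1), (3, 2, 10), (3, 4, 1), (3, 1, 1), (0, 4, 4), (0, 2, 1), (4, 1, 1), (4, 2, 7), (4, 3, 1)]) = 5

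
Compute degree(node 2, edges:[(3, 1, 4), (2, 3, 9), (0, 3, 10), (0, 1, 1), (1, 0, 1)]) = 1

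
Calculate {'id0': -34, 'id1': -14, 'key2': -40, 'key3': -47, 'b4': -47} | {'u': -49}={'id0': -34, 'id1': -14, 'key2': -40, 'key3': -47, 'b4': -47, 'u': -49}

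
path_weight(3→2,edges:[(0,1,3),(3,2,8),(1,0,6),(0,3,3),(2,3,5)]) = 8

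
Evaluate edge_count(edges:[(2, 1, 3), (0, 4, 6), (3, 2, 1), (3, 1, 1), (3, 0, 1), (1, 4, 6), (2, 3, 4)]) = 7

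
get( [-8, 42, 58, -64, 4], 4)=4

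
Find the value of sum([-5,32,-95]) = (-5) + 32 + (-95)
= -68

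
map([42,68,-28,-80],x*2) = [84, 136, -56, -160]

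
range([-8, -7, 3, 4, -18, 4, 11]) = 29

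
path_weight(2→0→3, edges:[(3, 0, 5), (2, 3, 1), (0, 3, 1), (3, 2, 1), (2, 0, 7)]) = 8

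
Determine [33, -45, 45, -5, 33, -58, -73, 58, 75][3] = -5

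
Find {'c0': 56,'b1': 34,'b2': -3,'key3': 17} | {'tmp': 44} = {'c0': 56, 'b1': 34, 'b2': -3, 'key3': 17, 'tmp': 44}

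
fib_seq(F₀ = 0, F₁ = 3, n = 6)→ [0, 3, 3, 6, 9, 15]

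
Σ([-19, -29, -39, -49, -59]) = -195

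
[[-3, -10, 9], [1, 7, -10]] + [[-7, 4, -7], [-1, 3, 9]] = [[-10, -6, 2], [0, 10, -1]]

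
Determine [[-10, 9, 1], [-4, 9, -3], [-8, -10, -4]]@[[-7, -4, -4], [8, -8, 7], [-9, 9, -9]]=C[0][0] = (-10)*(-7) + (9)*(8) + (1)*(-9) = 133
C[0][1] = (-10)*(-4) + (9)*(-8) + (1)*(9) = -23
C[0][2] = (-10)*(-4) + (9)*(7) + (1)*(-9) = 94
C[1][0] = (-4)*(-7) + (9)*(8) + (-3)*(-9) = 127
C[1][1] = (-4)*(-4) + (9)*(-8) + (-3)*(9) = -83
C[1][2] = (-4)*(-4) + (9)*(7) + (-3)*(-9) = 106
... (3 more cells)
= [[133, -23, 94], [127, -83, 106], [12, 76, -2]]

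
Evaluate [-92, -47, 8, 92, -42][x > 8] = keep x where x > 8: -92✗, -47✗, 8✗, 92✓, -42✗
= [92]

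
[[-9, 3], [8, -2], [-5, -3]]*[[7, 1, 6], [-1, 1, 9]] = [[-66, -6, -27], [58, 6, 30], [-32, -8, -57]]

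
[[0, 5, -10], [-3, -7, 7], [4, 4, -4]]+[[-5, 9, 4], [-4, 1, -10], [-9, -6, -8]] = [[-5, 14, -6], [-7, -6, -3], [-5, -2, -12]]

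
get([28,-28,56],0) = 28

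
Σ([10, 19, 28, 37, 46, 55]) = 10 + 19 + 28 + 37 + 46 + 55
= 195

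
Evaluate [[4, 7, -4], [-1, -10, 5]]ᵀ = [[4, -1], [7, -10], [-4, 5]]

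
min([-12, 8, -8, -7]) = -12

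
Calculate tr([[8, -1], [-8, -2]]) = diagonal: 8 + (-2)
= 6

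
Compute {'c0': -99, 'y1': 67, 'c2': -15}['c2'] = -15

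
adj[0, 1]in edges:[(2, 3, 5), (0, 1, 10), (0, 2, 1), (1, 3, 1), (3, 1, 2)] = 10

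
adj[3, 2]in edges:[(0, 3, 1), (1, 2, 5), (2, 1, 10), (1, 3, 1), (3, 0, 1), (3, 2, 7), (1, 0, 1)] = 7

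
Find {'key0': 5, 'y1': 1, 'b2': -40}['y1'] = 1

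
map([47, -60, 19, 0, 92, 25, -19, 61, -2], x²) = [2209, 3600, 361, 0, 8464, 625, 361, 3721, 4]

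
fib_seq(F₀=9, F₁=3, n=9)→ F_2 = F_1 + F_0 = 12
F_3 = F_2 + F_1 = 15
F_4 = F_3 + F_2 = 27
...
= [9, 3, 12, 15, 27, 42, 69, 111, 180]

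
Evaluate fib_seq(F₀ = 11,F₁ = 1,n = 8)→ F_2 = F_1 + F_0 = 12
F_3 = F_2 + F_1 = 13
F_4 = F_3 + F_2 = 25
...
= [11, 1, 12, 13, 25, 38, 63, 101]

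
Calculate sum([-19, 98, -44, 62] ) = (-19) + 98 + (-44) + 62
= 97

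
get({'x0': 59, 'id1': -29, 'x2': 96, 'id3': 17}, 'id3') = 17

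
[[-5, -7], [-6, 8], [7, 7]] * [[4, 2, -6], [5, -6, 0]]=C[0][0] = (-5)*(4) + (-7)*(5) = -55
C[0][1] = (-5)*(2) + (-7)*(-6) = 32
C[0][2] = (-5)*(-6) + (-7)*(0) = 30
C[1][0] = (-6)*(4) + (8)*(5) = 16
C[1][1] = (-6)*(2) + (8)*(-6) = -60
C[1][2] = (-6)*(-6) + (8)*(0) = 36
... (3 more cells)
= [[-55, 32, 30], [16, -60, 36], [63, -28, -42]]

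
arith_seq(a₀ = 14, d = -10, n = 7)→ a_0 = 14 + 0*-10 = 14
a_1 = 14 + 1*-10 = 4
a_2 = 14 + 2*-10 = -6
...
= [14, 4, -6, -16, -26, -36, -46]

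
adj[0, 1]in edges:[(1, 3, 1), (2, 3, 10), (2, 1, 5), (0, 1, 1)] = 1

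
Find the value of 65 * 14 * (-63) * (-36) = 2063880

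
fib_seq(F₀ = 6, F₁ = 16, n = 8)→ F_2 = F_1 + F_0 = 22
F_3 = F_2 + F_1 = 38
F_4 = F_3 + F_2 = 60
...
= [6, 16, 22, 38, 60, 98, 158, 256]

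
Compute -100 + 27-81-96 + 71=-179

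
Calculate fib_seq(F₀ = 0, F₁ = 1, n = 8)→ [0, 1, 1, 2, 3, 5, 8, 13]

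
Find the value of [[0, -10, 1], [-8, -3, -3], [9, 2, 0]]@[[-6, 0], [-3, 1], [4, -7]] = [[34, -17], [45, 18], [-60, 2]]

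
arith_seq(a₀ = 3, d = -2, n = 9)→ [3, 1, -1, -3, -5, -7, -9, -11, -13]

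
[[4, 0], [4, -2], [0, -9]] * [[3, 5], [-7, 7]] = [[12, 20], [26, 6], [63, -63]]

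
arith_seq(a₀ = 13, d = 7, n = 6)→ [13, 20, 27, 34, 41, 48]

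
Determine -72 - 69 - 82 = -223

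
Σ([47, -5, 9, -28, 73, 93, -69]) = 47 + (-5) + 9 + (-28) + 73 + 93 + (-69)
= 120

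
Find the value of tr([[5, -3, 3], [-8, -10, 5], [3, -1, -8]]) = diagonal: 5 + (-10) + (-8)
= -13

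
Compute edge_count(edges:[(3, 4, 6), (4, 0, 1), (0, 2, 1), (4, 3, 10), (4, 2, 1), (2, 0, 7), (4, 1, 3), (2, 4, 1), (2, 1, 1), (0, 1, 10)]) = 10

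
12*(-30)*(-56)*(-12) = -241920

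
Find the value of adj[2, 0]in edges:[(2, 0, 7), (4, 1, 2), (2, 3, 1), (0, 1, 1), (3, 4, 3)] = 7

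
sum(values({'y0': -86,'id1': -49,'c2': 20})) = (-86) + (-49) + 20
= -115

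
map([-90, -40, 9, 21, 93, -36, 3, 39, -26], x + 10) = [-80, -30, 19, 31, 103, -26, 13, 49, -16]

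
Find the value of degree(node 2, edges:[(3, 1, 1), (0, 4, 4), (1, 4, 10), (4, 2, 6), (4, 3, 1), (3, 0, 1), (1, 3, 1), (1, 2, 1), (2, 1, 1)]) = incident: (4,2), (1,2), (2,1)
= 3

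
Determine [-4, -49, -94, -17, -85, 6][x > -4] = [6]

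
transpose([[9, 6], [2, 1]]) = [[9, 2], [6, 1]]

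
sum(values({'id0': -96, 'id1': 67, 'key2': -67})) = -96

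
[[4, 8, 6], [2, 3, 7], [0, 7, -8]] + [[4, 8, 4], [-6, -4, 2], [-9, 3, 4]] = [[8, 16, 10], [-4, -1, 9], [-9, 10, -4]]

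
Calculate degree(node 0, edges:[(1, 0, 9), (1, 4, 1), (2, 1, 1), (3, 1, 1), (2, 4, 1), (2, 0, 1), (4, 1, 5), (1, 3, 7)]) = incident: (1,0), (2,0)
= 2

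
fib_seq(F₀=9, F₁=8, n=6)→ F_2 = F_1 + F_0 = 17
F_3 = F_2 + F_1 = 25
F_4 = F_3 + F_2 = 42
...
= [9, 8, 17, 25, 42, 67]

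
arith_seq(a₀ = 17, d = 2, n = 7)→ a_0 = 17 + 0*2 = 17
a_1 = 17 + 1*2 = 19
a_2 = 17 + 2*2 = 21
...
= [17, 19, 21, 23, 25, 27, 29]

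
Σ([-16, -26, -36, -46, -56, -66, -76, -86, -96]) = (-16) + (-26) + (-36) + (-46) + (-56) + (-66) + (-76) + (-86) + (-96)
= -504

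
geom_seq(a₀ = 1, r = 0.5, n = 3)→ [1.0, 0.5, 0.25]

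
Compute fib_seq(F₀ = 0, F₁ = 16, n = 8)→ F_2 = F_1 + F_0 = 16
F_3 = F_2 + F_1 = 32
F_4 = F_3 + F_2 = 48
...
= [0, 16, 16, 32, 48, 80, 128, 208]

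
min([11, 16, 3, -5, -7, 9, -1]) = -7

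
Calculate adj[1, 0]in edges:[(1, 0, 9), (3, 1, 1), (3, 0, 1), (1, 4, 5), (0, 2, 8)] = 9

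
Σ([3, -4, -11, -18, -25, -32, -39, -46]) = 3 + (-4) + (-11) + (-18) + (-25) + (-32) + (-39) + (-46)
= -172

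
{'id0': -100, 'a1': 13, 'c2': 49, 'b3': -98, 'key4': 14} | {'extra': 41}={'id0': -100, 'a1': 13, 'c2': 49, 'b3': -98, 'key4': 14, 'extra': 41}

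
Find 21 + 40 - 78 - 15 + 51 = 19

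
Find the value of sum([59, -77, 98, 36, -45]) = 59 + (-77) + 98 + 36 + (-45)
= 71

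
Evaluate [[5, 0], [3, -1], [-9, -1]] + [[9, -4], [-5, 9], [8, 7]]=[[14, -4], [-2, 8], [-1, 6]]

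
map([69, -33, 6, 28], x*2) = [138, -66, 12, 56]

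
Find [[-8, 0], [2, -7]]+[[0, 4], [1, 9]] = [[-8, 4], [3, 2]]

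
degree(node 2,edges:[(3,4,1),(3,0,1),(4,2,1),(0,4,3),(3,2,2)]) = incident: (4,2), (3,2)
= 2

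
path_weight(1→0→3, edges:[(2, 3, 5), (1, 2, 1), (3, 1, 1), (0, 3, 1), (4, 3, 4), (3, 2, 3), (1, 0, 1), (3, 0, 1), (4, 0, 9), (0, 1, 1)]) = 2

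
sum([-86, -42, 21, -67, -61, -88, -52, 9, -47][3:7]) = -268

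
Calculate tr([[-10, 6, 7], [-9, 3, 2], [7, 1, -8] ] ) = diagonal: (-10) + 3 + (-8)
= -15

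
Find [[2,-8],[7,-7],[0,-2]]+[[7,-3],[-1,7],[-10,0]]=[[9, -11], [6, 0], [-10, -2]]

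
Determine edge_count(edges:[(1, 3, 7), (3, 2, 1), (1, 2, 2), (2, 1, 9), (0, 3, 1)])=5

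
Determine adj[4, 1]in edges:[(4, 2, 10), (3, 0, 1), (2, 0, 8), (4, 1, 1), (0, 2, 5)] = 1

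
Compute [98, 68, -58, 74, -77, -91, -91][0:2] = [98, 68]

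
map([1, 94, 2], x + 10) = [11, 104, 12]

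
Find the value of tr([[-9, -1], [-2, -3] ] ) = diagonal: (-9) + (-3)
= -12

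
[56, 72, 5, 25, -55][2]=5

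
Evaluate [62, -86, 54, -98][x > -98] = keep x where x > -98: 62✓, -86✓, 54✓, -98✗
= [62, -86, 54]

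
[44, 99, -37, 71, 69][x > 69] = keep x where x > 69: 44✗, 99✓, -37✗, 71✓, 69✗
= [99, 71]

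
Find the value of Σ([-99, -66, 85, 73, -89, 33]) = -63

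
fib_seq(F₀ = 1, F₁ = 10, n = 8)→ [1, 10, 11, 21, 32, 53, 85, 138]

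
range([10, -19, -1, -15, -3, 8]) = 29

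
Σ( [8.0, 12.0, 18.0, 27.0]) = 65.0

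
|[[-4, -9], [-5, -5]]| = (-4)*(-5) - (-9)*(-5)
= -25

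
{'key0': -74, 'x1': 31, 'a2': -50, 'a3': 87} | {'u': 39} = {'key0': -74, 'x1': 31, 'a2': -50, 'a3': 87, 'u': 39}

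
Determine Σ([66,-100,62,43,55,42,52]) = 66 + (-100) + 62 + 43 + 55 + 42 + 52
= 220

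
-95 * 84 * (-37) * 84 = 24801840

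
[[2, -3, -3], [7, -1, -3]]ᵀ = [[2, 7], [-3, -1], [-3, -3]]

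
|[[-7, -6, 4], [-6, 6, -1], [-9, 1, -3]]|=(1)*(-7)*det([[6, -1], [1, -3]]) + (-1)*(-6)*det([[-6, -1], [-9, -3]]) + (1)*(4)*det([[-6, 6], [-9, 1]])
= 119 + 54 + 192
= 365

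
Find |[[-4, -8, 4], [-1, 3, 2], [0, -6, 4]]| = -104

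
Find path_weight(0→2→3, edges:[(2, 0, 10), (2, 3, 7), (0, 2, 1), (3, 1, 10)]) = w(0→2)=1 + w(2→3)=7
= 8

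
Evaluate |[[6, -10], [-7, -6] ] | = -106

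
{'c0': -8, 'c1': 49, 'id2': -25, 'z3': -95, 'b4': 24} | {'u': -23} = {'c0': -8, 'c1': 49, 'id2': -25, 'z3': -95, 'b4': 24, 'u': -23}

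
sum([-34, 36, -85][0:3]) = -83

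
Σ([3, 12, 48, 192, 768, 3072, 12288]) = 3 + 12 + 48 + 192 + 768 + 3072 + 12288
= 16383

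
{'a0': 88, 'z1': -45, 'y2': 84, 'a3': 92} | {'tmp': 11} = {'a0': 88, 'z1': -45, 'y2': 84, 'a3': 92, 'tmp': 11}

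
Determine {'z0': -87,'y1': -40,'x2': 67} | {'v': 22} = {'z0': -87, 'y1': -40, 'x2': 67, 'v': 22}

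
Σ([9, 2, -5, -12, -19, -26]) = -51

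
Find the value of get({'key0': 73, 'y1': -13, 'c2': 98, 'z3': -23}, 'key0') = 73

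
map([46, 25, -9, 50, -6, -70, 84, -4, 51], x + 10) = 46+10=56, 25+10=35, -9+10=1, 50+10=60, -6+10=4, -70+10=-60, 84+10=94, -4+10=6, 51+10=61
= [56, 35, 1, 60, 4, -60, 94, 6, 61]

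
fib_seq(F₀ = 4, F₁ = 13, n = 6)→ F_2 = F_1 + F_0 = 17
F_3 = F_2 + F_1 = 30
F_4 = F_3 + F_2 = 47
...
= [4, 13, 17, 30, 47, 77]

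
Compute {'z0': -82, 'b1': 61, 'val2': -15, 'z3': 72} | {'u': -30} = {'z0': -82, 'b1': 61, 'val2': -15, 'z3': 72, 'u': -30}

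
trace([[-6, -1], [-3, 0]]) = -6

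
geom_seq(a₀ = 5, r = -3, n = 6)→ [5, -15, 45, -135, 405, -1215]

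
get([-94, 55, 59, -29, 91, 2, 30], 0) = -94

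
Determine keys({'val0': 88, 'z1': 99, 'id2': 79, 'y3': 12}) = ['val0', 'z1', 'id2', 'y3']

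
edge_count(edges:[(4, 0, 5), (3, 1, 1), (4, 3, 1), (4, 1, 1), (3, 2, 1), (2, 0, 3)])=6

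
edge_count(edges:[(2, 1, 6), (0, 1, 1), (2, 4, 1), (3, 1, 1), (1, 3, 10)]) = 5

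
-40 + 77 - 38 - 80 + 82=1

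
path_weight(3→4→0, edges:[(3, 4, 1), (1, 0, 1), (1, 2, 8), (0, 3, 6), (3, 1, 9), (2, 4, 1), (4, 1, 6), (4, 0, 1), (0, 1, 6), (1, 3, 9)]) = 2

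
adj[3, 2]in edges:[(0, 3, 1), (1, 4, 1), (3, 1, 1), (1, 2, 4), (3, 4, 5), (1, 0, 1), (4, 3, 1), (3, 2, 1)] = 1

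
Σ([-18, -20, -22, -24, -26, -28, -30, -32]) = (-18) + (-20) + (-22) + (-24) + (-26) + (-28) + (-30) + (-32)
= -200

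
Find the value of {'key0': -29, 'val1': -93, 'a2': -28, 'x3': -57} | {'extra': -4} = {'key0': -29, 'val1': -93, 'a2': -28, 'x3': -57, 'extra': -4}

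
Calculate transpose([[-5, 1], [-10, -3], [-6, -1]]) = [[-5, -10, -6], [1, -3, -1]]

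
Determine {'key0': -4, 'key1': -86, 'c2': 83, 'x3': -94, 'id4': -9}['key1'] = -86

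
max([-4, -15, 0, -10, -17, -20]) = 0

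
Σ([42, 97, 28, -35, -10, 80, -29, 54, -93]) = 134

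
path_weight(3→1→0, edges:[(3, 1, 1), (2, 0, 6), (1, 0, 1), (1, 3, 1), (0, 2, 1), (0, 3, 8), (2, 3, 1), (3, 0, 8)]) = 2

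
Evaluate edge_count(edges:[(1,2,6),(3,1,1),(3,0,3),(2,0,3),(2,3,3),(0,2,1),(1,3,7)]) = 7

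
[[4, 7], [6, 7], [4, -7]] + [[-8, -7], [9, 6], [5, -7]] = [[-4, 0], [15, 13], [9, -14]]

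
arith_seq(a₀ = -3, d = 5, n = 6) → [-3, 2, 7, 12, 17, 22]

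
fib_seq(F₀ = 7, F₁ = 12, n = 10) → F_2 = F_1 + F_0 = 19
F_3 = F_2 + F_1 = 31
F_4 = F_3 + F_2 = 50
...
= [7, 12, 19, 31, 50, 81, 131, 212, 343, 555]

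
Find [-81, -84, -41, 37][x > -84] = keep x where x > -84: -81✓, -84✗, -41✓, 37✓
= [-81, -41, 37]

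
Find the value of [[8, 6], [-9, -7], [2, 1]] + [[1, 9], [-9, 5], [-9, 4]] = [[9, 15], [-18, -2], [-7, 5]]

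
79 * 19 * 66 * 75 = 7429950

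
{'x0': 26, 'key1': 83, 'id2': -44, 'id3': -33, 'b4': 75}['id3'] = -33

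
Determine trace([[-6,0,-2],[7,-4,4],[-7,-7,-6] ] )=diagonal: (-6) + (-4) + (-6)
= -16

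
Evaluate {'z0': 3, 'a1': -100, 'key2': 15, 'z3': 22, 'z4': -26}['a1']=-100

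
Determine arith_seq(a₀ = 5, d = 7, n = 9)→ [5, 12, 19, 26, 33, 40, 47, 54, 61]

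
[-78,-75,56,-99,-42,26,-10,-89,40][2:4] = [56, -99]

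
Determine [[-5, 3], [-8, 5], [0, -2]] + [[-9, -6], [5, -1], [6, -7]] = [[-14, -3], [-3, 4], [6, -9]]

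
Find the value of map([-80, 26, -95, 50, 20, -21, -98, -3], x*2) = -80*2=-160, 26*2=52, -95*2=-190, 50*2=100, 20*2=40, -21*2=-42, -98*2=-196, -3*2=-6
= [-160, 52, -190, 100, 40, -42, -196, -6]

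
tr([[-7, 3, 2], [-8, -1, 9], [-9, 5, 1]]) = diagonal: (-7) + (-1) + 1
= -7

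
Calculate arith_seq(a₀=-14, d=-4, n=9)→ [-14, -18, -22, -26, -30, -34, -38, -42, -46]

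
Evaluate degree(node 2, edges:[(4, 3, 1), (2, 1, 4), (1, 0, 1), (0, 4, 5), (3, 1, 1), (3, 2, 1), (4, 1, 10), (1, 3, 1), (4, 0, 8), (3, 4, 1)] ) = 2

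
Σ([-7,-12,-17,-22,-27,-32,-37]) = -154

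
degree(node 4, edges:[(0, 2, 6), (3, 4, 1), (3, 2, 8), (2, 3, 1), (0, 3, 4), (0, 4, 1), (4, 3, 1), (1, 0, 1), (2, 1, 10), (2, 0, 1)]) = incident: (3,4), (0,4), (4,3)
= 3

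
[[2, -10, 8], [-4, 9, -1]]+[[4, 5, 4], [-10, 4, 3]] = [[6, -5, 12], [-14, 13, 2]]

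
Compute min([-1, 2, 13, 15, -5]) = -5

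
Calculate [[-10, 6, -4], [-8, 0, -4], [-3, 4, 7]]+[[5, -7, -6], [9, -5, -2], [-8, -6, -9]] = [[-5, -1, -10], [1, -5, -6], [-11, -2, -2]]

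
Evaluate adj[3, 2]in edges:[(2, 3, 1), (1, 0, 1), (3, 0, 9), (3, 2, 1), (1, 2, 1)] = 1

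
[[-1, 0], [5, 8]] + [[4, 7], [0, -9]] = [[3, 7], [5, -1]]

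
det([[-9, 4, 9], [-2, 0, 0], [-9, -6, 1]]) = 116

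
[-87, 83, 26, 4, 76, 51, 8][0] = -87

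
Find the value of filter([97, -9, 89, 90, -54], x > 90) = keep x where x > 90: 97✓, -9✗, 89✗, 90✗, -54✗
= [97]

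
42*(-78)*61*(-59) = 11790324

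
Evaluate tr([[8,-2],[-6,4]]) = diagonal: 8 + 4
= 12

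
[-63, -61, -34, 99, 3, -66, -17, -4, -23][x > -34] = [99, 3, -17, -4, -23]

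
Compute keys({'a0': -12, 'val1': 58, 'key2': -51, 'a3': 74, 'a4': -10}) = ['a0', 'val1', 'key2', 'a3', 'a4']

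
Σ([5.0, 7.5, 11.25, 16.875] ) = 40.625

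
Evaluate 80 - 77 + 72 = 75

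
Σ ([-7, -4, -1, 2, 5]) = (-7) + (-4) + (-1) + 2 + 5
= -5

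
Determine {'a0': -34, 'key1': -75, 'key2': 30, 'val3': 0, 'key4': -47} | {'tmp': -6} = {'a0': -34, 'key1': -75, 'key2': 30, 'val3': 0, 'key4': -47, 'tmp': -6}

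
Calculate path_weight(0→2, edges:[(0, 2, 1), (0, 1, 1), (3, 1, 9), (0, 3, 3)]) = w(0→2)=1
= 1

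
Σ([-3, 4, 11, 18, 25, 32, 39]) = (-3) + 4 + 11 + 18 + 25 + 32 + 39
= 126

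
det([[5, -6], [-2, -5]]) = -37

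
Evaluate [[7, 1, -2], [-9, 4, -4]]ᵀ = [[7, -9], [1, 4], [-2, -4]]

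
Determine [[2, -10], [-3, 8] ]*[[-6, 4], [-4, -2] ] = [[28, 28], [-14, -28]]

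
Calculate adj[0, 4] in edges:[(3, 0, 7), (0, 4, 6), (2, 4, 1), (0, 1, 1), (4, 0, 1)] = 6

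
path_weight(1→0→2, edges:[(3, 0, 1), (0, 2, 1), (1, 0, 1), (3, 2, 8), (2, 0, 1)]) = w(1→0)=1 + w(0→2)=1
= 2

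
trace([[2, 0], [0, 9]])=11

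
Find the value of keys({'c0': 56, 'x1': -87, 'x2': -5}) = ['c0', 'x1', 'x2']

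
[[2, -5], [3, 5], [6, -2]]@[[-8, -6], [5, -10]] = C[0][0] = (2)*(-8) + (-5)*(5) = -41
C[0][1] = (2)*(-6) + (-5)*(-10) = 38
C[1][0] = (3)*(-8) + (5)*(5) = 1
C[1][1] = (3)*(-6) + (5)*(-10) = -68
C[2][0] = (6)*(-8) + (-2)*(5) = -58
C[2][1] = (6)*(-6) + (-2)*(-10) = -16
= [[-41, 38], [1, -68], [-58, -16]]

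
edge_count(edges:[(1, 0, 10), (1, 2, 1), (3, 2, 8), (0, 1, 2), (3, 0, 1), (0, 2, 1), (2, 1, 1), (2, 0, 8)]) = 8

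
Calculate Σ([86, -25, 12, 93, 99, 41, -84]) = 86 + (-25) + 12 + 93 + 99 + 41 + (-84)
= 222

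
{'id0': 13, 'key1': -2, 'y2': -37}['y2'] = -37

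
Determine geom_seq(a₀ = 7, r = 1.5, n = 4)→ a_0 = 7*1.5^0 = 7.0
a_1 = 7*1.5^1 = 10.5
a_2 = 7*1.5^2 = 15.75
...
= [7.0, 10.5, 15.75, 23.625]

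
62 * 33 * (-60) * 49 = -6015240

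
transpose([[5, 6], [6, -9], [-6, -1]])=[[5, 6, -6], [6, -9, -1]]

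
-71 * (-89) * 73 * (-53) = -24448211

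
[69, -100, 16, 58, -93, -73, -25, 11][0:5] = [69, -100, 16, 58, -93]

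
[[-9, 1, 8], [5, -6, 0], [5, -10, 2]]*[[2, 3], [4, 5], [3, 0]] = [[10, -22], [-14, -15], [-24, -35]]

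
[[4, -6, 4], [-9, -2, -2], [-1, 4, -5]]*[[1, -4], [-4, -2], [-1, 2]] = C[0][0] = (4)*(1) + (-6)*(-4) + (4)*(-1) = 24
C[0][1] = (4)*(-4) + (-6)*(-2) + (4)*(2) = 4
C[1][0] = (-9)*(1) + (-2)*(-4) + (-2)*(-1) = 1
C[1][1] = (-9)*(-4) + (-2)*(-2) + (-2)*(2) = 36
C[2][0] = (-1)*(1) + (4)*(-4) + (-5)*(-1) = -12
C[2][1] = (-1)*(-4) + (4)*(-2) + (-5)*(2) = -14
= [[24, 4], [1, 36], [-12, -14]]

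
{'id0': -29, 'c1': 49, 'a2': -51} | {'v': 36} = {'id0': -29, 'c1': 49, 'a2': -51, 'v': 36}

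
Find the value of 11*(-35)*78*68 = -2042040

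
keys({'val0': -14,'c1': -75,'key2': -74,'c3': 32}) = ['val0', 'c1', 'key2', 'c3']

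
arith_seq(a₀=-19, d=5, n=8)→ a_0 = -19 + 0*5 = -19
a_1 = -19 + 1*5 = -14
a_2 = -19 + 2*5 = -9
...
= [-19, -14, -9, -4, 1, 6, 11, 16]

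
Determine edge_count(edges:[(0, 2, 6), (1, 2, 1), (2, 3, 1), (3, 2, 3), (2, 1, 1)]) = 5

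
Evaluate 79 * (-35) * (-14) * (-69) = -2670990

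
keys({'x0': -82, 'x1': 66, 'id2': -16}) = ['x0', 'x1', 'id2']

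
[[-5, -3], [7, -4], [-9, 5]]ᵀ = [[-5, 7, -9], [-3, -4, 5]]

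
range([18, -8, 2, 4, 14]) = 26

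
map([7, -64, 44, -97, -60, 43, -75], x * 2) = [14, -128, 88, -194, -120, 86, -150]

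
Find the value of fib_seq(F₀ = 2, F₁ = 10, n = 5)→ F_2 = F_1 + F_0 = 12
F_3 = F_2 + F_1 = 22
F_4 = F_3 + F_2 = 34
= [2, 10, 12, 22, 34]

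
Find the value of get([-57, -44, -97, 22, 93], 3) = 22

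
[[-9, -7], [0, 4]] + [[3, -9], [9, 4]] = [[-6, -16], [9, 8]]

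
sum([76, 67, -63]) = 76 + 67 + (-63)
= 80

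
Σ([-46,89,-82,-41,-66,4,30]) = (-46) + 89 + (-82) + (-41) + (-66) + 4 + 30
= -112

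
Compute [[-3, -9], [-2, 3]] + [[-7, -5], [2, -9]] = [[-10, -14], [0, -6]]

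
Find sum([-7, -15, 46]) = (-7) + (-15) + 46
= 24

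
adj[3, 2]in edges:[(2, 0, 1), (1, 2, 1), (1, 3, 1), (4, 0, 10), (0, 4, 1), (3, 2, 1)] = 1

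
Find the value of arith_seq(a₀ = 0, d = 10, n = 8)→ a_0 = 0 + 0*10 = 0
a_1 = 0 + 1*10 = 10
a_2 = 0 + 2*10 = 20
...
= [0, 10, 20, 30, 40, 50, 60, 70]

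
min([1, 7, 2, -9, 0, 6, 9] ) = -9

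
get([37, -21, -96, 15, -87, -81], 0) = 37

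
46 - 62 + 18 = 2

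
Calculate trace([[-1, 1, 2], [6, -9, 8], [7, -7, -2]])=diagonal: (-1) + (-9) + (-2)
= -12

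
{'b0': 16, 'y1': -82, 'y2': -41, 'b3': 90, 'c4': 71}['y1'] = -82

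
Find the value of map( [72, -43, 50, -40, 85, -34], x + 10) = 72+10=82, -43+10=-33, 50+10=60, -40+10=-30, 85+10=95, -34+10=-24
= [82, -33, 60, -30, 95, -24]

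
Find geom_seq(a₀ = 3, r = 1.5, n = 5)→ [3.0, 4.5, 6.75, 10.125, 15.1875]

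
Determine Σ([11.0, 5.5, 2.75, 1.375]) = 20.625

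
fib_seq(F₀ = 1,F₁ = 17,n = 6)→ F_2 = F_1 + F_0 = 18
F_3 = F_2 + F_1 = 35
F_4 = F_3 + F_2 = 53
...
= [1, 17, 18, 35, 53, 88]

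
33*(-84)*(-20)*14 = 776160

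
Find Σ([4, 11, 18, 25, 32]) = 90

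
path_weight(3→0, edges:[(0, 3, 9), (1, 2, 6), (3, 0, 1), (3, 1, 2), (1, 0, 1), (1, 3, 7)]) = w(3→0)=1
= 1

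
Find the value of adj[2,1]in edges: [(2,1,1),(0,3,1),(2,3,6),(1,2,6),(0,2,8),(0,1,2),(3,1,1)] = 1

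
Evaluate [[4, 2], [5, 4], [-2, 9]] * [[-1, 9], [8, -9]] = [[12, 18], [27, 9], [74, -99]]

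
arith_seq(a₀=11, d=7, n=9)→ a_0 = 11 + 0*7 = 11
a_1 = 11 + 1*7 = 18
a_2 = 11 + 2*7 = 25
...
= [11, 18, 25, 32, 39, 46, 53, 60, 67]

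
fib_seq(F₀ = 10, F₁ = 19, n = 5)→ F_2 = F_1 + F_0 = 29
F_3 = F_2 + F_1 = 48
F_4 = F_3 + F_2 = 77
= [10, 19, 29, 48, 77]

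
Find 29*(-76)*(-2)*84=370272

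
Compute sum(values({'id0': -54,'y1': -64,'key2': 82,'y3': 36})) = (-54) + (-64) + 82 + 36
= 0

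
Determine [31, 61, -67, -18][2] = -67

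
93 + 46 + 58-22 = 175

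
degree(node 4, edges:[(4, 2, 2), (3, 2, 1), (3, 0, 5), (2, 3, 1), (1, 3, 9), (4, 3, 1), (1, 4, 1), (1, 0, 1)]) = 3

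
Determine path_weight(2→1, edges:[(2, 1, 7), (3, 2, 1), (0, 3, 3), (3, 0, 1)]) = 7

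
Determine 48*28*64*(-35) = -3010560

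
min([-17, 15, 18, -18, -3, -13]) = -18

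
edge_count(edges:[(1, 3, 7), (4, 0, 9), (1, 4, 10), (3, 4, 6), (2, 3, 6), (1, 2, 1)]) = 6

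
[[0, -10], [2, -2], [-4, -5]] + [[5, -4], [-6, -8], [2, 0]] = [[5, -14], [-4, -10], [-2, -5]]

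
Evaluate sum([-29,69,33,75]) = 148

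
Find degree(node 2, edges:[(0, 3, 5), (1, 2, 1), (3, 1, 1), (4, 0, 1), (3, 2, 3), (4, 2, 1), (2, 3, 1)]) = incident: (1,2), (3,2), (4,2), (2,3)
= 4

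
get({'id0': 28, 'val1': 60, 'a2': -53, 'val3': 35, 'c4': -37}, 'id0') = 28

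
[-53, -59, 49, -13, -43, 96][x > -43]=[49, -13, 96]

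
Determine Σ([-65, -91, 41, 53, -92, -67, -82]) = (-65) + (-91) + 41 + 53 + (-92) + (-67) + (-82)
= -303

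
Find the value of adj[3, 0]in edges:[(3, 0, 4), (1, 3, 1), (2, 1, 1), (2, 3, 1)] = 4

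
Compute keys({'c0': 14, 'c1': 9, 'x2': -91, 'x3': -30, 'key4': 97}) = ['c0', 'c1', 'x2', 'x3', 'key4']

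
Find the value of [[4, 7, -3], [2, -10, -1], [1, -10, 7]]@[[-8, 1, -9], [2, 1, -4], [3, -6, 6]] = C[0][0] = (4)*(-8) + (7)*(2) + (-3)*(3) = -27
C[0][1] = (4)*(1) + (7)*(1) + (-3)*(-6) = 29
C[0][2] = (4)*(-9) + (7)*(-4) + (-3)*(6) = -82
C[1][0] = (2)*(-8) + (-10)*(2) + (-1)*(3) = -39
C[1][1] = (2)*(1) + (-10)*(1) + (-1)*(-6) = -2
C[1][2] = (2)*(-9) + (-10)*(-4) + (-1)*(6) = 16
... (3 more cells)
= [[-27, 29, -82], [-39, -2, 16], [-7, -51, 73]]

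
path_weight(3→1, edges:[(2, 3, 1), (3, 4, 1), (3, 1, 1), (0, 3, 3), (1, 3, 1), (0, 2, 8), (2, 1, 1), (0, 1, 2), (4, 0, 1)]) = w(3→1)=1
= 1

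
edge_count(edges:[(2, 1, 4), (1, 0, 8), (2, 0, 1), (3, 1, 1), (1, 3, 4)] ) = 5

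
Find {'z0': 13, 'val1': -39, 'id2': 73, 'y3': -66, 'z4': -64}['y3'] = -66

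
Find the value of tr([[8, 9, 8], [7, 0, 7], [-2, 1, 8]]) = diagonal: 8 + 0 + 8
= 16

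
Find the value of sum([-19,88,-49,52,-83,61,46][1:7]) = slice → [88, -49, 52, -83, 61, 46]
88 + (-49) + 52 + (-83) + 61 + 46
= 115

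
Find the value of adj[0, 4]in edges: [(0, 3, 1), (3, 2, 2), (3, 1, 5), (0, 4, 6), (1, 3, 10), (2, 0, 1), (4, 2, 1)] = 6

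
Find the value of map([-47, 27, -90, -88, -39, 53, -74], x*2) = [-94, 54, -180, -176, -78, 106, -148]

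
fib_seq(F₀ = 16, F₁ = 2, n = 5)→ [16, 2, 18, 20, 38]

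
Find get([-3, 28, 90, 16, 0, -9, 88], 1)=28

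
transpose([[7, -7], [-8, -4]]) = [[7, -8], [-7, -4]]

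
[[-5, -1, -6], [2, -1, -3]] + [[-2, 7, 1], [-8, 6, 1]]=[[-7, 6, -5], [-6, 5, -2]]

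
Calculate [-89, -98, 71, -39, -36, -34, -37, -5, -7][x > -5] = [71]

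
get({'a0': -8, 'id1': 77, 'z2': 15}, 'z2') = 15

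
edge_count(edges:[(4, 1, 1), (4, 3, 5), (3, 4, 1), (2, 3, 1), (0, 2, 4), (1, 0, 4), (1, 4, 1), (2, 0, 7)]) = 8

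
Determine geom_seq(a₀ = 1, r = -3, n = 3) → a_0 = 1*(-3)^0 = 1
a_1 = 1*(-3)^1 = -3
a_2 = 1*(-3)^2 = 9
= [1, -3, 9]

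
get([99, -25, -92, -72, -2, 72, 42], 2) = -92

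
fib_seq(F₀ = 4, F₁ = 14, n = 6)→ [4, 14, 18, 32, 50, 82]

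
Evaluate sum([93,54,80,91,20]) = 338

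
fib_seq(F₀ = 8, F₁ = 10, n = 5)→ [8, 10, 18, 28, 46]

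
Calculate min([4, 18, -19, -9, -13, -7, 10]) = -19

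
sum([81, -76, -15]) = 81 + (-76) + (-15)
= -10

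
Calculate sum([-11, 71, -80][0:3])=-20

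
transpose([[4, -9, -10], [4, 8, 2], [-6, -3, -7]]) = [[4, 4, -6], [-9, 8, -3], [-10, 2, -7]]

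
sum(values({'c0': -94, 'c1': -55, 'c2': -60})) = (-94) + (-55) + (-60)
= -209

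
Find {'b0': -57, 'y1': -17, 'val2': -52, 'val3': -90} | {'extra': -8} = {'b0': -57, 'y1': -17, 'val2': -52, 'val3': -90, 'extra': -8}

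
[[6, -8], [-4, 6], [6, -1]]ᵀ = [[6, -4, 6], [-8, 6, -1]]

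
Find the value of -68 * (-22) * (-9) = -13464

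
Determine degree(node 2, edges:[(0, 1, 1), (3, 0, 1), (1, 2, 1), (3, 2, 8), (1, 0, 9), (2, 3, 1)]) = incident: (1,2), (3,2), (2,3)
= 3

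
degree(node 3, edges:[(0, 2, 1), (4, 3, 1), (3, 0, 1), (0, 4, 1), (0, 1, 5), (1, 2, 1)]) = incident: (4,3), (3,0)
= 2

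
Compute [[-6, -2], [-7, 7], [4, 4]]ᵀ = [[-6, -7, 4], [-2, 7, 4]]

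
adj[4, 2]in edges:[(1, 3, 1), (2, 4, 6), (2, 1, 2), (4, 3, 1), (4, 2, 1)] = 1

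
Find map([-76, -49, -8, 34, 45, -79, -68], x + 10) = [-66, -39, 2, 44, 55, -69, -58]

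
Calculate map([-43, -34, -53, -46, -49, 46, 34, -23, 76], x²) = [1849, 1156, 2809, 2116, 2401, 2116, 1156, 529, 5776]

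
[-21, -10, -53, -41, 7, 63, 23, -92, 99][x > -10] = [7, 63, 23, 99]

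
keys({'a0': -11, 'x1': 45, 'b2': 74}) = ['a0', 'x1', 'b2']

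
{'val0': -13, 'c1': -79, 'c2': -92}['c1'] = -79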